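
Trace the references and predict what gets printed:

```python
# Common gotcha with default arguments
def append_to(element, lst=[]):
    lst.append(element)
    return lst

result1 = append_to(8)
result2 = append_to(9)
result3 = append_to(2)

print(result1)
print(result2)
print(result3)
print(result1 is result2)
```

Key concept: mutable default argument gotcha.
Step by step:
`result1 = append_to(8)` → result1 = [8]
`result2 = append_to(9)` → result1 = [8, 9] (same object as result2); result2 = [8, 9] (same object as result1)
`result3 = append_to(2)` → result1 = [8, 9, 2] (same object as result2, result3); result2 = [8, 9, 2] (same object as result1, result3); result3 = [8, 9, 2] (same object as result1, result2)
`print(result1)` → prints [8, 9, 2]
`print(result2)` → prints [8, 9, 2]
`print(result3)` → prints [8, 9, 2]
`print(result1 is result2)` → prints True

Answer:
[8, 9, 2]
[8, 9, 2]
[8, 9, 2]
True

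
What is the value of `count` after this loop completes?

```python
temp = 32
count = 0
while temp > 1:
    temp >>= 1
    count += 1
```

Count right shifts until 1
`count` takes the values: 0 → 1 → 2 → 3 → 4 → 5

Answer: 5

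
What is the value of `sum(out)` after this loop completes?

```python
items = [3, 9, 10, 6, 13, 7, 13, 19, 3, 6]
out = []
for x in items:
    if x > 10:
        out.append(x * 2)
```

Sum of doubled values > 10
`out` takes the values: [] → [26] → [26, 26] → [26, 26, 38]
So `sum(out)` = 90

Answer: 90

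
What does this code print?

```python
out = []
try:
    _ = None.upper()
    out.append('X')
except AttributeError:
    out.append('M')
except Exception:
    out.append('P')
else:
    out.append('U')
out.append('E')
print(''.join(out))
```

Execution trace: 'M' (except AttributeError) → 'E' (after the try/except). Output: ME

Answer: ME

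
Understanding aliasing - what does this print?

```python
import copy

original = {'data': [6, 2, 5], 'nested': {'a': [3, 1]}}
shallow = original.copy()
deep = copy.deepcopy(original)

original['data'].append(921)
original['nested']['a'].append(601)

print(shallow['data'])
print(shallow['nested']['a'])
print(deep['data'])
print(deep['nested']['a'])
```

Key concept: comparing shallow vs deep copy.
Step by step:
`original = {'data': [6, 2, 5], 'nested': {'a': [3, 1]}}` → original = {'data': [6, 2, 5], 'nested': {'a': [3, 1]}}
`shallow = original.copy()` → shallow = {'data': [6, 2, 5], 'nested': {'a': [3, 1]}}
`deep = copy.deepcopy(original)` → deep = {'data': [6, 2, 5], 'nested': {'a': [3, 1]}}
`original['data'].append(921)` → original = {'data': [6, 2, 5, 921], 'nested': {'a': [3, 1]}}; shallow = {'data': [6, 2, 5, 921], 'nested': {'a': [3, 1]}}
`original['nested']['a'].append(601)` → original = {'data': [6, 2, 5, 921], 'nested': {'a': [3, 1, 601]}}; shallow = {'data': [6, 2, 5, 921], 'nested': {'a': [3, 1, 601]}}
`print(shallow['data'])` → prints [6, 2, 5, 921]
`print(shallow['nested']['a'])` → prints [3, 1, 601]
`print(deep['data'])` → prints [6, 2, 5]
`print(deep['nested']['a'])` → prints [3, 1]

Answer:
[6, 2, 5, 921]
[3, 1, 601]
[6, 2, 5]
[3, 1]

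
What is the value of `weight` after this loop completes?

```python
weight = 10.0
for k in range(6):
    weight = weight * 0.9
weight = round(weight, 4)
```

Exponential decay: 10.0 * 0.9^6
`weight` takes the values: 10.0 → 9.0 → 8.1 → 7.29 → 6.561 → 5.9049 → 5.31441 → 5.3144

Answer: 5.3144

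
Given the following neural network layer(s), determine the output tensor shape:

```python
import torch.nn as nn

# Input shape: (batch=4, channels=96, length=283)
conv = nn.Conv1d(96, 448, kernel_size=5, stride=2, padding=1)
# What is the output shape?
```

Input: (4, 96, 283) -> Output: (4, 448, 141)

Answer: (4, 448, 141)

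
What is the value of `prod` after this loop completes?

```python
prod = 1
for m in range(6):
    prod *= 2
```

2^6 = 64
`prod` takes the values: 1 → 2 → 4 → 8 → 16 → 32 → 64

Answer: 64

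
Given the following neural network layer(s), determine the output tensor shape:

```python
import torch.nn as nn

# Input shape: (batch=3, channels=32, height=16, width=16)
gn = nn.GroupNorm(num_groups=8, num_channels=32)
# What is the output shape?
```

Input: (3, 32, 16, 16) -> Output: (3, 32, 16, 16)

Answer: (3, 32, 16, 16)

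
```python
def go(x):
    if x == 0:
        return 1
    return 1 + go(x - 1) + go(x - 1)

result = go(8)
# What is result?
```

go(x) = 1 + 2·go(x-1), go(0)=1. Closed form: (1+1)·2^8 - 1 = 511.

Answer: 511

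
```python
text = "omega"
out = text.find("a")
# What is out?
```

Trace:
`text = "omega"` → text = 'omega'
`out = text.find("a")` → out = 4
So out = 4

Answer: 4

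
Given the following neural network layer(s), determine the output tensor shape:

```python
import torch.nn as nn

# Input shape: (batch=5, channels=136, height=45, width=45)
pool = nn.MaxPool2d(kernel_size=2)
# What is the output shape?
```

Input: (5, 136, 45, 45) -> Output: (5, 136, 22, 22)

Answer: (5, 136, 22, 22)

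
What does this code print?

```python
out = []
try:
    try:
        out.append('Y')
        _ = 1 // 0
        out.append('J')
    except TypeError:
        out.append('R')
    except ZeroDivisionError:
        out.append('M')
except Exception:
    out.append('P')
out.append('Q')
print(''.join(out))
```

Execution trace: 'Y' (inner try body) → 'M' (inner except ZeroDivisionError) → 'Q' (after the try/except). Output: YMQ

Answer: YMQ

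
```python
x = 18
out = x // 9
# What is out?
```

Trace:
`x = 18` → x = 18
`out = x // 9` → out = 2
So out = 2

Answer: 2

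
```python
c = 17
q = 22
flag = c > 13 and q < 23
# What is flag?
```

Trace:
`c = 17` → c = 17
`q = 22` → q = 22
`flag = c > 13 and q < 23` → flag = True
So flag = True

Answer: True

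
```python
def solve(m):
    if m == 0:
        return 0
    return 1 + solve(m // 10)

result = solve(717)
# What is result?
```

Count of digits of 717: 3

Answer: 3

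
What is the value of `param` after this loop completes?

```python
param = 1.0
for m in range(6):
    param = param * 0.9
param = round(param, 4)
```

Exponential decay: 1.0 * 0.9^6
`param` takes the values: 1.0 → 0.9 → 0.81 → 0.729 → 0.6561 → 0.59049 → 0.531441 → 0.5314

Answer: 0.5314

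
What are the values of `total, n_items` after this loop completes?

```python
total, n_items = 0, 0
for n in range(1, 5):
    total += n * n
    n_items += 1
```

Sum of squares and count
`total, n_items` takes the values: (0, 0) → (1, 0) → (1, 1) → (5, 1) → (5, 2) → (14, 2) → (14, 3) → (30, 3) → (30, 4)

Answer: 30, 4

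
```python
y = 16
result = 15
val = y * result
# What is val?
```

Trace:
`y = 16` → y = 16
`result = 15` → result = 15
`val = y * result` → val = 240
So val = 240

Answer: 240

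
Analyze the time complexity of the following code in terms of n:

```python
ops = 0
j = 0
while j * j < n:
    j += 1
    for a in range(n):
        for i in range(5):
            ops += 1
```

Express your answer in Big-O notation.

Each loop level contributes: √n × n × 1. Multiplying the contributions gives O(n√n).

Answer: O(n√n)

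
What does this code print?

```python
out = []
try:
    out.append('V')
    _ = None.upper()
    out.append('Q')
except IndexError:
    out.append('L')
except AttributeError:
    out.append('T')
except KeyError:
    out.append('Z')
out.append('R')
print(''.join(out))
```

Execution trace: 'V' (try body) → 'T' (except AttributeError) → 'R' (after the try/except). Output: VTR

Answer: VTR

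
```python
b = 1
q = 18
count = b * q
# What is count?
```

Trace:
`b = 1` → b = 1
`q = 18` → q = 18
`count = b * q` → count = 18
So count = 18

Answer: 18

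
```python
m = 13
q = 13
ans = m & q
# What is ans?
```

Trace:
`m = 13` → m = 13
`q = 13` → q = 13
`ans = m & q` → ans = 13
So ans = 13

Answer: 13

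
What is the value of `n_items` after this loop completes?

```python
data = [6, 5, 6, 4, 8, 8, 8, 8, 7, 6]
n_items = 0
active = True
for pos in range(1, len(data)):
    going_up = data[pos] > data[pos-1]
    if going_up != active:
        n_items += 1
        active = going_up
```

Count direction changes in [6, 5, 6, 4, 8, 8, 8, 8, 7, 6]
`n_items` takes the values: 0 → 1 → 2 → 3 → 4 → 5

Answer: 5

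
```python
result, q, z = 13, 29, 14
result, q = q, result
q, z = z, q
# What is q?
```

Trace:
`result, q, z = 13, 29, 14` → result = 13; q = 29; z = 14
`result, q = q, result` → result = 29; q = 13
`q, z = z, q` → q = 14; z = 13
So q = 14

Answer: 14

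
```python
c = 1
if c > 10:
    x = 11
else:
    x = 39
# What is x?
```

Trace:
`c = 1` → c = 1
`if c > 10: ...` → c > 10 is False, take else branch → x = 39
So x = 39

Answer: 39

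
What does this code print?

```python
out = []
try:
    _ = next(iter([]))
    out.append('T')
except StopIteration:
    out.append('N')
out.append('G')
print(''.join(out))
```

Execution trace: 'N' (except StopIteration) → 'G' (after the try/except). Output: NG

Answer: NG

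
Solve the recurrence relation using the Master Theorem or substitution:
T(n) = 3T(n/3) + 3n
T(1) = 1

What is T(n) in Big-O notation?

By Master Theorem: a=3, b=3, f(n)=3n. Since log_3(3) = 1 and f(n) = Θ(n^1), Case 2 applies. T(n) = O(n log n).

Answer: O(n log n)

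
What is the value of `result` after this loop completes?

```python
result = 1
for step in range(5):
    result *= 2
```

2^5 = 32
`result` takes the values: 1 → 2 → 4 → 8 → 16 → 32

Answer: 32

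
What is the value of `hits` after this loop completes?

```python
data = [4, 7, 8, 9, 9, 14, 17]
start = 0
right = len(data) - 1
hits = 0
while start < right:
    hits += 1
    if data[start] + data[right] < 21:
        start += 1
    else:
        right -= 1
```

Steps to find pair summing to 21
`hits` takes the values: 0 → 1 → 2 → 3 → 4 → 5 → 6

Answer: 6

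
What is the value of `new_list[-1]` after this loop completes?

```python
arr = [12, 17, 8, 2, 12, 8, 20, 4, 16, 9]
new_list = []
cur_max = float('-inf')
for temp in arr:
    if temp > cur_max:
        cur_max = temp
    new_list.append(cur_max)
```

Running max ends at 20
`new_list` takes the values: [] → [12] → [12, 17] → [12, 17, 17] → [12, 17, 17, 17] → [12, 17, 17, 17, 17] → [12, 17, 17, 17, 17, 17] → [12, 17, 17, 17, 17, 17, 20] → [12, 17, 17, 17, 17, 17, 20, 20] → [12, 17, 17, 17, 17, 17, 20, 20, 20] → [12, 17, 17, 17, 17, 17, 20, 20, 20, 20]
So `new_list[-1]` = 20

Answer: 20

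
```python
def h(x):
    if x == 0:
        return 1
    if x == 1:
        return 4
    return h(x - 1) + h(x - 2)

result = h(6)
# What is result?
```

Build up from base cases: h(0)=1, h(1)=4, h(2)=5, h(3)=9, h(4)=14, h(5)=23, h(6)=37

Answer: 37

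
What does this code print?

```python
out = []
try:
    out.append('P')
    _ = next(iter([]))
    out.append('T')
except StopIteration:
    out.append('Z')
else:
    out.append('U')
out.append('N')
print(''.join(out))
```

Execution trace: 'P' (try body) → 'Z' (except StopIteration) → 'N' (after the try/except). Output: PZN

Answer: PZN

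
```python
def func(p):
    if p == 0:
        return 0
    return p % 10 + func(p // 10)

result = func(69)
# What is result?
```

Sum of digits of 69: 9 + 6 = 15

Answer: 15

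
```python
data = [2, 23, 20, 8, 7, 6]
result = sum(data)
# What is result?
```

Trace:
`data = [2, 23, 20, 8, 7, 6]` → data = [2, 23, 20, 8, 7, 6]
`result = sum(data)` → result = 66
So result = 66

Answer: 66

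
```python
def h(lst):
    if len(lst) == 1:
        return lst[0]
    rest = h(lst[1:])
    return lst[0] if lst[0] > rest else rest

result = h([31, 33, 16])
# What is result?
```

Recursive max over [31, 33, 16] = 33

Answer: 33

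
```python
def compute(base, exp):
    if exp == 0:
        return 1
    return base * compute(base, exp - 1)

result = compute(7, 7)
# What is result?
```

compute(7, 7) = 7 * 7 * 7 * 7 * 7 * 7 * 7 = 823543

Answer: 823543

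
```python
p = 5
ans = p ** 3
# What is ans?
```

Trace:
`p = 5` → p = 5
`ans = p ** 3` → ans = 125
So ans = 125

Answer: 125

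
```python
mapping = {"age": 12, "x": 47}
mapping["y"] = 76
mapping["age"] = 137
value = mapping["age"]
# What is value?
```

Trace:
`mapping = {"age": 12, "x": 47}` → mapping = {'age': 12, 'x': 47}
`mapping["y"] = 76` → mapping = {'age': 12, 'x': 47, 'y': 76}
`mapping["age"] = 137` → mapping = {'age': 137, 'x': 47, 'y': 76}
`value = mapping["age"]` → value = 137
So value = 137

Answer: 137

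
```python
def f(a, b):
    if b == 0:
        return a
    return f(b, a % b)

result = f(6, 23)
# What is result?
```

f(6, 23) -> f(23, 6) -> f(6, 5) -> f(5, 1) -> f(1, 0) -> 1

Answer: 1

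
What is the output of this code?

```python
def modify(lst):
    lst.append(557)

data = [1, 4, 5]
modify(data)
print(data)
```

Key concept: function modifies passed list.
Step by step:
`data = [1, 4, 5]` → data = [1, 4, 5]
`modify(data)` → data = [1, 4, 5, 557]
`print(data)` → prints [1, 4, 5, 557]

Answer: [1, 4, 5, 557]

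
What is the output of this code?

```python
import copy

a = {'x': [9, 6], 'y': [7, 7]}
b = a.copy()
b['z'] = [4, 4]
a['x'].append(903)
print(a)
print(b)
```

Key concept: shallow copy of dict with mutable values.
Step by step:
`a = {'x': [9, 6], 'y': [7, 7]}` → a = {'x': [9, 6], 'y': [7, 7]}
`b = a.copy()` → b = {'x': [9, 6], 'y': [7, 7]}
`b['z'] = [4, 4]` → b = {'x': [9, 6], 'y': [7, 7], 'z': [4, 4]}
`a['x'].append(903)` → a = {'x': [9, 6, 903], 'y': [7, 7]}; b = {'x': [9, 6, 903], 'y': [7, 7], 'z': [4, 4]}
`print(a)` → prints {'x': [9, 6, 903], 'y': [7, 7]}
`print(b)` → prints {'x': [9, 6, 903], 'y': [7, 7], 'z': [4, 4]}

Answer:
{'x': [9, 6, 903], 'y': [7, 7]}
{'x': [9, 6, 903], 'y': [7, 7], 'z': [4, 4]}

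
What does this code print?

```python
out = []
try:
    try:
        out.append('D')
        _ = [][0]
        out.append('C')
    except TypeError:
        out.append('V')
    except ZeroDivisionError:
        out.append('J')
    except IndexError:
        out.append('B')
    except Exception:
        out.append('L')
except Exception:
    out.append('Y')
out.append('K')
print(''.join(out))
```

Execution trace: 'D' (inner try body) → 'B' (inner except IndexError) → 'K' (after the try/except). Output: DBK

Answer: DBK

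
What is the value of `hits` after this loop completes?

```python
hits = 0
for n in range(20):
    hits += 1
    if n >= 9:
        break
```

Loop breaks when n reaches 9, hits is 10
`hits` takes the values: 0 → 1 → 2 → 3 → 4 → 5 → 6 → 7 → 8 → 9 → 10

Answer: 10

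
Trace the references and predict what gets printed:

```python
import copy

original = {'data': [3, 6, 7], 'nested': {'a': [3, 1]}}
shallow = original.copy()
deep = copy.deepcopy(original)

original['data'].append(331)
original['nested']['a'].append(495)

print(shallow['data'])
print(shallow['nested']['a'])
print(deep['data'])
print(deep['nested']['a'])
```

Key concept: comparing shallow vs deep copy.
Step by step:
`original = {'data': [3, 6, 7], 'nested': {'a': [3, 1]}}` → original = {'data': [3, 6, 7], 'nested': {'a': [3, 1]}}
`shallow = original.copy()` → shallow = {'data': [3, 6, 7], 'nested': {'a': [3, 1]}}
`deep = copy.deepcopy(original)` → deep = {'data': [3, 6, 7], 'nested': {'a': [3, 1]}}
`original['data'].append(331)` → original = {'data': [3, 6, 7, 331], 'nested': {'a': [3, 1]}}; shallow = {'data': [3, 6, 7, 331], 'nested': {'a': [3, 1]}}
`original['nested']['a'].append(495)` → original = {'data': [3, 6, 7, 331], 'nested': {'a': [3, 1, 495]}}; shallow = {'data': [3, 6, 7, 331], 'nested': {'a': [3, 1, 495]}}
`print(shallow['data'])` → prints [3, 6, 7, 331]
`print(shallow['nested']['a'])` → prints [3, 1, 495]
`print(deep['data'])` → prints [3, 6, 7]
`print(deep['nested']['a'])` → prints [3, 1]

Answer:
[3, 6, 7, 331]
[3, 1, 495]
[3, 6, 7]
[3, 1]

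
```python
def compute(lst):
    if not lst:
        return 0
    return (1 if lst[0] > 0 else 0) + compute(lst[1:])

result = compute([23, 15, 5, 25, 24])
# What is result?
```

Count of positive elements in [23, 15, 5, 25, 24] = 5

Answer: 5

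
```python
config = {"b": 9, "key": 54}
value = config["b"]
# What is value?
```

Trace:
`config = {"b": 9, "key": 54}` → config = {'b': 9, 'key': 54}
`value = config["b"]` → value = 9
So value = 9

Answer: 9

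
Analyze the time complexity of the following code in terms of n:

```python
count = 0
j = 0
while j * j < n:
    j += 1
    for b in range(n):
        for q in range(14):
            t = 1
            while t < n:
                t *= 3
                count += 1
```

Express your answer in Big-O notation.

Each loop level contributes: √n × n × 1 × log n. Multiplying the contributions gives O(n√n log n).

Answer: O(n√n log n)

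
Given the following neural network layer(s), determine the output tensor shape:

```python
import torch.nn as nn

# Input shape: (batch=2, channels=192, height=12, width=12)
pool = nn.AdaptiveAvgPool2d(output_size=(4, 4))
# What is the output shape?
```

Input: (2, 192, 12, 12) -> Output: (2, 192, 4, 4)

Answer: (2, 192, 4, 4)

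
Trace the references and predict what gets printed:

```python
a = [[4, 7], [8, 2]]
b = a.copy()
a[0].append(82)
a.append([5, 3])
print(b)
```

Key concept: shallow copy with nested lists.
Step by step:
`a = [[4, 7], [8, 2]]` → a = [[4, 7], [8, 2]]
`b = a.copy()` → b = [[4, 7], [8, 2]]
`a[0].append(82)` → a = [[4, 7, 82], [8, 2]]; b = [[4, 7, 82], [8, 2]]
`a.append([5, 3])` → a = [[4, 7, 82], [8, 2], [5, 3]]
`print(b)` → prints [[4, 7, 82], [8, 2]]

Answer: [[4, 7, 82], [8, 2]]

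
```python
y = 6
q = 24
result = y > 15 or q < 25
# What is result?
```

Trace:
`y = 6` → y = 6
`q = 24` → q = 24
`result = y > 15 or q < 25` → result = True
So result = True

Answer: True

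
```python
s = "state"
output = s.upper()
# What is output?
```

Trace:
`s = "state"` → s = 'state'
`output = s.upper()` → output = 'STATE'
So output = 'STATE'

Answer: 'STATE'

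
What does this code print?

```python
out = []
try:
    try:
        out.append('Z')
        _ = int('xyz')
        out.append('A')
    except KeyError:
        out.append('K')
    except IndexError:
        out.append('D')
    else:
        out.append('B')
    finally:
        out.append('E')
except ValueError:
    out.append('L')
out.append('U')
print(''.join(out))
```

Execution trace: 'Z' (try body) → 'E' (finally) → 'L' (outer except ValueError) → 'U' (after the try/except). Output: ZELU

Answer: ZELU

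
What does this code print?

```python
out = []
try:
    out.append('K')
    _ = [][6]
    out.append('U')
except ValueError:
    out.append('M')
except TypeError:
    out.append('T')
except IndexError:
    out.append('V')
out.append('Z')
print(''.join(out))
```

Execution trace: 'K' (try body) → 'V' (except IndexError) → 'Z' (after the try/except). Output: KVZ

Answer: KVZ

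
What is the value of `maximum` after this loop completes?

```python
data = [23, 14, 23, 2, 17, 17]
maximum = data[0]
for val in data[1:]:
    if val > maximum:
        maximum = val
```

Maximum of [23, 14, 23, 2, 17, 17]
`maximum` takes the values: 23

Answer: 23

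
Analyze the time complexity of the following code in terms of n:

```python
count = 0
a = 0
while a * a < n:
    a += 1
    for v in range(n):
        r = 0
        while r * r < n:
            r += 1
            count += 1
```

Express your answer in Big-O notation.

Each loop level contributes: √n × n × √n. Multiplying the contributions gives O(n^2).

Answer: O(n^2)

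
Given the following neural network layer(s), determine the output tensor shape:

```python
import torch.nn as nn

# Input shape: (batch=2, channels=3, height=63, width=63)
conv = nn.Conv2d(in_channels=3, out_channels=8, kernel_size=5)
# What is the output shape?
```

Input: (2, 3, 63, 63) -> Output: (2, 8, 59, 59)

Answer: (2, 8, 59, 59)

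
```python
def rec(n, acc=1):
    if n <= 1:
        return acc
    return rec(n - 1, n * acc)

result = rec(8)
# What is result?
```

Accumulator trace (n, acc): (8, 1) -> (7, 8) -> (6, 56) -> (5, 336) -> (4, 1680) -> (3, 6720) -> (2, 20160) -> (1, 40320) -> return 40320

Answer: 40320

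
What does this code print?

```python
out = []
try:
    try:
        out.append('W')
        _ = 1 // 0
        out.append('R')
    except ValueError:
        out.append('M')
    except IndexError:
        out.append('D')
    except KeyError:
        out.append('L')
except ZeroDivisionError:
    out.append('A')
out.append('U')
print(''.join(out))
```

Execution trace: 'W' (try body) → 'A' (outer except ZeroDivisionError) → 'U' (after the try/except). Output: WAU

Answer: WAU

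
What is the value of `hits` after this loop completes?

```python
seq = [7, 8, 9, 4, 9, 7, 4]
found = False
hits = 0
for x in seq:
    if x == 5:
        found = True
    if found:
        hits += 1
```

Count elements after first 5 in [7, 8, 9, 4, 9, 7, 4]
`hits` takes the values: 0

Answer: 0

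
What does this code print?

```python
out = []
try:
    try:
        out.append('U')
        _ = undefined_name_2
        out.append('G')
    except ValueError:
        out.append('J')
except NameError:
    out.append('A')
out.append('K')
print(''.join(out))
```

Execution trace: 'U' (try body) → 'A' (outer except NameError) → 'K' (after the try/except). Output: UAK

Answer: UAK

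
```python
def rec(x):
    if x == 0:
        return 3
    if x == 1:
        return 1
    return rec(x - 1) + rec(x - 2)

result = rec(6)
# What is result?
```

Build up from base cases: rec(0)=3, rec(1)=1, rec(2)=4, rec(3)=5, rec(4)=9, rec(5)=14, rec(6)=23

Answer: 23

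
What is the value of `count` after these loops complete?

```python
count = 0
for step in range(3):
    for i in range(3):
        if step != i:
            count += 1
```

3² - 3 (exclude diagonal)
`count` takes the values: 0 → 1 → 2 → 3 → 4 → 5 → 6

Answer: 6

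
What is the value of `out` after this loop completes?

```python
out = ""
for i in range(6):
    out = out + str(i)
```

Concatenate digits 0 to 5
`out` takes the values: "" → "0" → "01" → "012" → "0123" → "01234" → "012345"

Answer: "012345"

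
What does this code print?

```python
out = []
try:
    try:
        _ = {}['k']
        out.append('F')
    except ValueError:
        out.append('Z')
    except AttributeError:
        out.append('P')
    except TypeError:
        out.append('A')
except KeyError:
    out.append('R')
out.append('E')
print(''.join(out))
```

Execution trace: 'R' (outer except KeyError) → 'E' (after the try/except). Output: RE

Answer: RE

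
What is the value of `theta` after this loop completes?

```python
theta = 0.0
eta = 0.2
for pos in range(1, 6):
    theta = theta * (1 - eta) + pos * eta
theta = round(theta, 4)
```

Moving average with lr=0.2
`theta` takes the values: 0.0 → 0.2 → 0.56 → 1.048 → 1.6384 → 2.31072 → 2.3107

Answer: 2.3107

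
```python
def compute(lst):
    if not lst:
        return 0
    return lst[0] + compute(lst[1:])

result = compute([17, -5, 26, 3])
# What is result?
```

17 + (-5) + 26 + 3 + 0 = 41

Answer: 41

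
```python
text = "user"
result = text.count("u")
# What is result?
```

Trace:
`text = "user"` → text = 'user'
`result = text.count("u")` → result = 1
So result = 1

Answer: 1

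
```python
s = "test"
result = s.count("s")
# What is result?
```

Trace:
`s = "test"` → s = 'test'
`result = s.count("s")` → result = 1
So result = 1

Answer: 1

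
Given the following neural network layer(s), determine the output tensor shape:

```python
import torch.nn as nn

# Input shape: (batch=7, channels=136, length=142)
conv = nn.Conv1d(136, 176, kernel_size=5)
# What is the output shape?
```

Input: (7, 136, 142) -> Output: (7, 176, 138)

Answer: (7, 176, 138)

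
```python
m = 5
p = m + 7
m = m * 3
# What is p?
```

Trace:
`m = 5` → m = 5
`p = m + 7` → p = 12
`m = m * 3` → m = 15
So p = 12

Answer: 12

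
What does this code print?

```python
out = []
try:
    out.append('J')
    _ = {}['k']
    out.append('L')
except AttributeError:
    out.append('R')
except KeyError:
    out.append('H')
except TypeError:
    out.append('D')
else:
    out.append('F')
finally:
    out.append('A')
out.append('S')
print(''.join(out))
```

Execution trace: 'J' (try body) → 'H' (except KeyError) → 'A' (finally) → 'S' (after the try/except). Output: JHAS

Answer: JHAS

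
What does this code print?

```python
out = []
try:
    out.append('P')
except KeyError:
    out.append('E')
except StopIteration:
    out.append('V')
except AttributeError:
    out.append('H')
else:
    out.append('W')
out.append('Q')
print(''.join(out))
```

Execution trace: 'P' (try body, no exception) → 'W' (else) → 'Q' (after the try/except). Output: PWQ

Answer: PWQ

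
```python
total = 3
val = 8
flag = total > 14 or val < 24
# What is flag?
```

Trace:
`total = 3` → total = 3
`val = 8` → val = 8
`flag = total > 14 or val < 24` → flag = True
So flag = True

Answer: True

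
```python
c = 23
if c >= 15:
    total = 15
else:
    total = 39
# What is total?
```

Trace:
`c = 23` → c = 23
`if c >= 15: ...` → c >= 15 is True → total = 15
So total = 15

Answer: 15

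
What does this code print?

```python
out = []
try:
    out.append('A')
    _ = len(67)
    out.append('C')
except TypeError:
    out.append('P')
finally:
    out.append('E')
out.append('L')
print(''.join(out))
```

Execution trace: 'A' (try body) → 'P' (except TypeError) → 'E' (finally) → 'L' (after the try/except). Output: APEL

Answer: APEL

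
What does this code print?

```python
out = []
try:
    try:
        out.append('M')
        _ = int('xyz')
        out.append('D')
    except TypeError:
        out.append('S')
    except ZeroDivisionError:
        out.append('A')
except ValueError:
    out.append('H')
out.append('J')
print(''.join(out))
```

Execution trace: 'M' (try body) → 'H' (outer except ValueError) → 'J' (after the try/except). Output: MHJ

Answer: MHJ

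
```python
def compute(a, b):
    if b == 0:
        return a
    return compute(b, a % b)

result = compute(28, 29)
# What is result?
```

compute(28, 29) -> compute(29, 28) -> compute(28, 1) -> compute(1, 0) -> 1

Answer: 1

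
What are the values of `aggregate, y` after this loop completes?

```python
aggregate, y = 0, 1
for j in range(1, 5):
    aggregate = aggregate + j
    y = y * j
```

Sum and factorial of 1 to 4
`aggregate, y` takes the values: (0, 1) → (1, 1) → (3, 1) → (3, 2) → (6, 2) → (6, 6) → (10, 6) → (10, 24)

Answer: 10, 24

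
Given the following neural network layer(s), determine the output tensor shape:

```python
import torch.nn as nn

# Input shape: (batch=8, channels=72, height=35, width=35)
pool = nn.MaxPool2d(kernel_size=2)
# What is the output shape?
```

Input: (8, 72, 35, 35) -> Output: (8, 72, 17, 17)

Answer: (8, 72, 17, 17)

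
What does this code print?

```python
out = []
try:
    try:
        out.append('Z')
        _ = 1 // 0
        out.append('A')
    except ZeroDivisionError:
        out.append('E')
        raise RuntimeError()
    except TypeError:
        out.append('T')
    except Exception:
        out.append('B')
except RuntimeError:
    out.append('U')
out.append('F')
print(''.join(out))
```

Execution trace: 'Z' (inner try body) → 'E' (inner except ZeroDivisionError) → 'U' (outer except RuntimeError) → 'F' (after the try/except). Output: ZEUF

Answer: ZEUF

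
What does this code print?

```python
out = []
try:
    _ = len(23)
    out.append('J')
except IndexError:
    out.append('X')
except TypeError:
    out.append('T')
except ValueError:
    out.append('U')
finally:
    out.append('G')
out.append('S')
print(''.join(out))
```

Execution trace: 'T' (except TypeError) → 'G' (finally) → 'S' (after the try/except). Output: TGS

Answer: TGS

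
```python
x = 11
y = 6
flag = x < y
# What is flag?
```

Trace:
`x = 11` → x = 11
`y = 6` → y = 6
`flag = x < y` → flag = False
So flag = False

Answer: False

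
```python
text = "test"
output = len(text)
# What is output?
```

Trace:
`text = "test"` → text = 'test'
`output = len(text)` → output = 4
So output = 4

Answer: 4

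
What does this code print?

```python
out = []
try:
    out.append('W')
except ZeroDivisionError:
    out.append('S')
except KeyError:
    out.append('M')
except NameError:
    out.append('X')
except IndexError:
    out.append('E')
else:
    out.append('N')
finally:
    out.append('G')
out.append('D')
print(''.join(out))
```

Execution trace: 'W' (try body, no exception) → 'N' (else) → 'G' (finally) → 'D' (after the try/except). Output: WNGD

Answer: WNGD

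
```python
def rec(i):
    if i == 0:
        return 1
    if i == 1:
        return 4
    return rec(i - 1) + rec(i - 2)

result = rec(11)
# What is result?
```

Build up from base cases: rec(0)=1, rec(1)=4, rec(2)=5, rec(3)=9, rec(4)=14, rec(5)=23, rec(6)=37, ..., rec(11)=411

Answer: 411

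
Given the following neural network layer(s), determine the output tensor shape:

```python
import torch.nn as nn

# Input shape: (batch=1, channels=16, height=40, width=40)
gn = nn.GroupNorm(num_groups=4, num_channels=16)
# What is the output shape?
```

Input: (1, 16, 40, 40) -> Output: (1, 16, 40, 40)

Answer: (1, 16, 40, 40)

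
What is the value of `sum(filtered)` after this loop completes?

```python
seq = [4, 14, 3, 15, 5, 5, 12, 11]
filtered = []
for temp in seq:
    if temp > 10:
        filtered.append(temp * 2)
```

Sum of doubled values > 10
`filtered` takes the values: [] → [28] → [28, 30] → [28, 30, 24] → [28, 30, 24, 22]
So `sum(filtered)` = 104

Answer: 104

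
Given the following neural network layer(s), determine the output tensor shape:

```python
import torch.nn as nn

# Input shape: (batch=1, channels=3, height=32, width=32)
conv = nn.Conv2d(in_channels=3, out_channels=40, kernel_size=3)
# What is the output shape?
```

Input: (1, 3, 32, 32) -> Output: (1, 40, 30, 30)

Answer: (1, 40, 30, 30)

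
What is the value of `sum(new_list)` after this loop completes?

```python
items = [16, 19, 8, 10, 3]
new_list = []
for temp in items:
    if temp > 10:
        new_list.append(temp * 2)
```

Sum of doubled values > 10
`new_list` takes the values: [] → [32] → [32, 38]
So `sum(new_list)` = 70

Answer: 70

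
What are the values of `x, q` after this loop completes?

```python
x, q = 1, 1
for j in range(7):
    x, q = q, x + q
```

Fibonacci: after 7 iterations
`x, q` takes the values: (1, 1) → (1, 2) → (2, 3) → (3, 5) → (5, 8) → (8, 13) → (13, 21) → (21, 34)

Answer: 21, 34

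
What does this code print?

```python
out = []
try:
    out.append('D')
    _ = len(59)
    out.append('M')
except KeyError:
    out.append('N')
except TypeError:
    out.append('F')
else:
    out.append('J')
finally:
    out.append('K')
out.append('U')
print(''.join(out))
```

Execution trace: 'D' (try body) → 'F' (except TypeError) → 'K' (finally) → 'U' (after the try/except). Output: DFKU

Answer: DFKU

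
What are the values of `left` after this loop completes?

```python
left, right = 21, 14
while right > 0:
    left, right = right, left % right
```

GCD of 21 and 14
`left` takes the values: 21 → 14 → 7

Answer: 7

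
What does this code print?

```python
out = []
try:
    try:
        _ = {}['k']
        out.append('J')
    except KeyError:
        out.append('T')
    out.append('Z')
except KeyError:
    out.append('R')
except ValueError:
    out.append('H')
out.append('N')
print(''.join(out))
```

Execution trace: 'T' (inner except KeyError) → 'Z' (try body, no exception) → 'N' (after the try/except). Output: TZN

Answer: TZN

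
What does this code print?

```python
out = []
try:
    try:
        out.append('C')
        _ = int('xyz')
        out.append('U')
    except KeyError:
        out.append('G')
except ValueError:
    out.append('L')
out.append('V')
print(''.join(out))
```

Execution trace: 'C' (try body) → 'L' (outer except ValueError) → 'V' (after the try/except). Output: CLV

Answer: CLV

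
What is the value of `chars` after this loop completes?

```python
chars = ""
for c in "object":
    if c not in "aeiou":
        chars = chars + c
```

Remove vowels from 'object'
`chars` takes the values: "" → "b" → "bj" → "bjc" → "bjct"

Answer: "bjct"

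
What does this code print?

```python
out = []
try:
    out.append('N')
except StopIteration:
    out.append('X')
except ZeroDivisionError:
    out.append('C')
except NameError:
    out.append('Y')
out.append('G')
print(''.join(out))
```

Execution trace: 'N' (try body, no exception) → 'G' (after the try/except). Output: NG

Answer: NG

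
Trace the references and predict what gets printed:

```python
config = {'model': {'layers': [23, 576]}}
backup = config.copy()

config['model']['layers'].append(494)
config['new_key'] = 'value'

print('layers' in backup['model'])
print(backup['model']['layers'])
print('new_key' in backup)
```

Key concept: shallow copy gotcha with nested dict.
Step by step:
`config = {'model': {'layers': [23, 576]}}` → config = {'model': {'layers': [23, 576]}}
`backup = config.copy()` → backup = {'model': {'layers': [23, 576]}}
`config['model']['layers'].append(494)` → config = {'model': {'layers': [23, 576, 494]}}; backup = {'model': {'layers': [23, 576, 494]}}
`config['new_key'] = 'value'` → config = {'model': {'layers': [23, 576, 494]}, 'new_key': 'value'}
`print('layers' in backup['model'])` → prints True
`print(backup['model']['layers'])` → prints [23, 576, 494]
`print('new_key' in backup)` → prints False

Answer:
True
[23, 576, 494]
False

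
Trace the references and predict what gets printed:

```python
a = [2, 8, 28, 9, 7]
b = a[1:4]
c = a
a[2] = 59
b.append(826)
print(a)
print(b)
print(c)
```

Key concept: slice vs alias.
Step by step:
`a = [2, 8, 28, 9, 7]` → a = [2, 8, 28, 9, 7]
`b = a[1:4]` → b = [8, 28, 9]
`c = a` → c = [2, 8, 28, 9, 7] (same object as a)
`a[2] = 59` → a = [2, 8, 59, 9, 7] (same object as c); c = [2, 8, 59, 9, 7] (same object as a)
`b.append(826)` → b = [8, 28, 9, 826]
`print(a)` → prints [2, 8, 59, 9, 7]
`print(b)` → prints [8, 28, 9, 826]
`print(c)` → prints [2, 8, 59, 9, 7]

Answer:
[2, 8, 59, 9, 7]
[8, 28, 9, 826]
[2, 8, 59, 9, 7]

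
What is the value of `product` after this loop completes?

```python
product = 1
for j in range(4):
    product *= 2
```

2^4 = 16
`product` takes the values: 1 → 2 → 4 → 8 → 16

Answer: 16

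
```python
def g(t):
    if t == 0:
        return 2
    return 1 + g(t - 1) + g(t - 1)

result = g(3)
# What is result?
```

g(t) = 1 + 2·g(t-1), g(0)=2. Closed form: (2+1)·2^3 - 1 = 23.

Answer: 23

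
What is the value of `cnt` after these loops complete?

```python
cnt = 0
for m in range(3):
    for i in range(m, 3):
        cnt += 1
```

Upper triangle: 3 + 2 + ... + 1
`cnt` takes the values: 0 → 1 → 2 → 3 → 4 → 5 → 6

Answer: 6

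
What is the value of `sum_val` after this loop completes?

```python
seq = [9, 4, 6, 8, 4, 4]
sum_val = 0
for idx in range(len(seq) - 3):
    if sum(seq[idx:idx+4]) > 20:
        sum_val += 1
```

Count windows with sum > 20
`sum_val` takes the values: 0 → 1 → 2 → 3

Answer: 3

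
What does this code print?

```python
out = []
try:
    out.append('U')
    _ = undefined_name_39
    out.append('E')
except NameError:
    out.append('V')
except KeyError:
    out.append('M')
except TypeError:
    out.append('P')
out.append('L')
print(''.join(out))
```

Execution trace: 'U' (try body) → 'V' (except NameError) → 'L' (after the try/except). Output: UVL

Answer: UVL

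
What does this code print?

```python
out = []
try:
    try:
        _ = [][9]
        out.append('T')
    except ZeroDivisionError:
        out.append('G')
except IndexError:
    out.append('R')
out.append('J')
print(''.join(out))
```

Execution trace: 'R' (outer except IndexError) → 'J' (after the try/except). Output: RJ

Answer: RJ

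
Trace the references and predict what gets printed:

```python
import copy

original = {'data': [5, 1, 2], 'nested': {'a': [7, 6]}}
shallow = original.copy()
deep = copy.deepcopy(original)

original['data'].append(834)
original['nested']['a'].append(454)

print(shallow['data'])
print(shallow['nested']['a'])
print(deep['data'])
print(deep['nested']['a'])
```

Key concept: comparing shallow vs deep copy.
Step by step:
`original = {'data': [5, 1, 2], 'nested': {'a': [7, 6]}}` → original = {'data': [5, 1, 2], 'nested': {'a': [7, 6]}}
`shallow = original.copy()` → shallow = {'data': [5, 1, 2], 'nested': {'a': [7, 6]}}
`deep = copy.deepcopy(original)` → deep = {'data': [5, 1, 2], 'nested': {'a': [7, 6]}}
`original['data'].append(834)` → original = {'data': [5, 1, 2, 834], 'nested': {'a': [7, 6]}}; shallow = {'data': [5, 1, 2, 834], 'nested': {'a': [7, 6]}}
`original['nested']['a'].append(454)` → original = {'data': [5, 1, 2, 834], 'nested': {'a': [7, 6, 454]}}; shallow = {'data': [5, 1, 2, 834], 'nested': {'a': [7, 6, 454]}}
`print(shallow['data'])` → prints [5, 1, 2, 834]
`print(shallow['nested']['a'])` → prints [7, 6, 454]
`print(deep['data'])` → prints [5, 1, 2]
`print(deep['nested']['a'])` → prints [7, 6]

Answer:
[5, 1, 2, 834]
[7, 6, 454]
[5, 1, 2]
[7, 6]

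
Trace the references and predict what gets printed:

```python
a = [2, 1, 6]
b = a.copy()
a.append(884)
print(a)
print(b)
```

Key concept: list.copy() creates independent copy.
Step by step:
`a = [2, 1, 6]` → a = [2, 1, 6]
`b = a.copy()` → b = [2, 1, 6]
`a.append(884)` → a = [2, 1, 6, 884]
`print(a)` → prints [2, 1, 6, 884]
`print(b)` → prints [2, 1, 6]

Answer:
[2, 1, 6, 884]
[2, 1, 6]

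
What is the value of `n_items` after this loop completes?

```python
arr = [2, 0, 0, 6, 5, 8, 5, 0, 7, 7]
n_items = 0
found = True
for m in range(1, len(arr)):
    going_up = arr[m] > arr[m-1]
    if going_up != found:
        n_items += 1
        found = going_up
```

Count direction changes in [2, 0, 0, 6, 5, 8, 5, 0, 7, 7]
`n_items` takes the values: 0 → 1 → 2 → 3 → 4 → 5 → 6 → 7

Answer: 7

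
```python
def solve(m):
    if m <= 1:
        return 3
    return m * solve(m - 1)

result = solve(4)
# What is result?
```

solve(4) = 4 * 3 * 2 * 3 = 72

Answer: 72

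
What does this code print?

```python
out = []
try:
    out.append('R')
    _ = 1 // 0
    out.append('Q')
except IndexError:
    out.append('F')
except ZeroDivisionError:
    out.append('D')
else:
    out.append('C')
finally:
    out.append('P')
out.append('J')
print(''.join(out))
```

Execution trace: 'R' (try body) → 'D' (except ZeroDivisionError) → 'P' (finally) → 'J' (after the try/except). Output: RDPJ

Answer: RDPJ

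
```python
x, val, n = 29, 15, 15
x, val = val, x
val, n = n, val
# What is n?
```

Trace:
`x, val, n = 29, 15, 15` → x = 29; val = 15; n = 15
`x, val = val, x` → x = 15; val = 29
`val, n = n, val` → val = 15; n = 29
So n = 29

Answer: 29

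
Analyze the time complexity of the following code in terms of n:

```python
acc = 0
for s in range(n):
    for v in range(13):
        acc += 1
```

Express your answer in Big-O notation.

Each loop level contributes: n × 1. Multiplying the contributions gives O(n).

Answer: O(n)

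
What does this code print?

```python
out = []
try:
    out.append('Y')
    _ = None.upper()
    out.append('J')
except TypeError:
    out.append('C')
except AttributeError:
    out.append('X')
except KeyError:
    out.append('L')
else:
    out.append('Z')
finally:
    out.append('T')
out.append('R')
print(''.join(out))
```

Execution trace: 'Y' (try body) → 'X' (except AttributeError) → 'T' (finally) → 'R' (after the try/except). Output: YXTR

Answer: YXTR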